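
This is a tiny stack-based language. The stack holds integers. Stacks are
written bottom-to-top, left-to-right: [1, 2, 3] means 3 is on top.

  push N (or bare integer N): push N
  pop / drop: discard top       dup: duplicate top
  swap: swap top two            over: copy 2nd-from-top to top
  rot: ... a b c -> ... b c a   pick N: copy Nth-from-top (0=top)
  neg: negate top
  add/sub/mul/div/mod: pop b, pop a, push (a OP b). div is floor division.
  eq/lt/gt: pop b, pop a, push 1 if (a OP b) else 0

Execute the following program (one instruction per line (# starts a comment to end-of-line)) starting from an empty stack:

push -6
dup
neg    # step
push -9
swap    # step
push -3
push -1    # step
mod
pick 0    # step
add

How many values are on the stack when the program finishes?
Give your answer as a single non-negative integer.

Answer: 4

Derivation:
After 'push -6': stack = [-6] (depth 1)
After 'dup': stack = [-6, -6] (depth 2)
After 'neg': stack = [-6, 6] (depth 2)
After 'push -9': stack = [-6, 6, -9] (depth 3)
After 'swap': stack = [-6, -9, 6] (depth 3)
After 'push -3': stack = [-6, -9, 6, -3] (depth 4)
After 'push -1': stack = [-6, -9, 6, -3, -1] (depth 5)
After 'mod': stack = [-6, -9, 6, 0] (depth 4)
After 'pick 0': stack = [-6, -9, 6, 0, 0] (depth 5)
After 'add': stack = [-6, -9, 6, 0] (depth 4)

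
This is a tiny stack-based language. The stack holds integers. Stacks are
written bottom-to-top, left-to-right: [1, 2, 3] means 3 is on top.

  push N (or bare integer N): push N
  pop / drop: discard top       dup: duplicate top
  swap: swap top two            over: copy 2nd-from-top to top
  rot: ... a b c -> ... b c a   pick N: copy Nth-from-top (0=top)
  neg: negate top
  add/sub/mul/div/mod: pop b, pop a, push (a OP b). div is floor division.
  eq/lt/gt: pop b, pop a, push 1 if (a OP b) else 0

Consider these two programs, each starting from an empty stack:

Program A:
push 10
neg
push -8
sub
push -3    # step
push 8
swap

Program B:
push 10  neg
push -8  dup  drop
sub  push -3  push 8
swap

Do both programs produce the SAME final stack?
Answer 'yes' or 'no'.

Program A trace:
  After 'push 10': [10]
  After 'neg': [-10]
  After 'push -8': [-10, -8]
  After 'sub': [-2]
  After 'push -3': [-2, -3]
  After 'push 8': [-2, -3, 8]
  After 'swap': [-2, 8, -3]
Program A final stack: [-2, 8, -3]

Program B trace:
  After 'push 10': [10]
  After 'neg': [-10]
  After 'push -8': [-10, -8]
  After 'dup': [-10, -8, -8]
  After 'drop': [-10, -8]
  After 'sub': [-2]
  After 'push -3': [-2, -3]
  After 'push 8': [-2, -3, 8]
  After 'swap': [-2, 8, -3]
Program B final stack: [-2, 8, -3]
Same: yes

Answer: yes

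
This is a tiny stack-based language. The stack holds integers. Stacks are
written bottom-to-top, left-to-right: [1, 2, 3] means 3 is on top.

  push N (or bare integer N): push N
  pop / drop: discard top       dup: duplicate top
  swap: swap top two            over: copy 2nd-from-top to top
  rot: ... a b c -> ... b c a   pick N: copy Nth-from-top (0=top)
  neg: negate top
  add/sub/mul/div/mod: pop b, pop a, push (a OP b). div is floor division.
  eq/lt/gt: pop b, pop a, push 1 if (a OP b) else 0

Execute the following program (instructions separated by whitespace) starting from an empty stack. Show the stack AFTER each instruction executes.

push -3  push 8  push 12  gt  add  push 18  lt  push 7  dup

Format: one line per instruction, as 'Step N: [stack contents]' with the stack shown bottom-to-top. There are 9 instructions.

Step 1: [-3]
Step 2: [-3, 8]
Step 3: [-3, 8, 12]
Step 4: [-3, 0]
Step 5: [-3]
Step 6: [-3, 18]
Step 7: [1]
Step 8: [1, 7]
Step 9: [1, 7, 7]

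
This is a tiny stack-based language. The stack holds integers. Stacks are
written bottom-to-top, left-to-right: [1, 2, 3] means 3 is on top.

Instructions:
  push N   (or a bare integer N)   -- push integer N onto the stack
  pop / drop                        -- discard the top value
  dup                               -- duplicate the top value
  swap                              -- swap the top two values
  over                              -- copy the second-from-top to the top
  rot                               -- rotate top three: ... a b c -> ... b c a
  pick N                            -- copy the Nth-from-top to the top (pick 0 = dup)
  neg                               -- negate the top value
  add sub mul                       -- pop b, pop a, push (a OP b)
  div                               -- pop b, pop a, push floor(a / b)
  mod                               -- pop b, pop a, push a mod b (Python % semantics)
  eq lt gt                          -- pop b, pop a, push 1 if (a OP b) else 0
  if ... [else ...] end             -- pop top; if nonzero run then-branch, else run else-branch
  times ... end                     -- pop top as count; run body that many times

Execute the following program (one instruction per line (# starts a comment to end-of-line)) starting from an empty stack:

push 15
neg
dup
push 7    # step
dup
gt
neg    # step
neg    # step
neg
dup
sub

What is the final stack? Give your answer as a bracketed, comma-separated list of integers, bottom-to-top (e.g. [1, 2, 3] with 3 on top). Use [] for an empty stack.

After 'push 15': [15]
After 'neg': [-15]
After 'dup': [-15, -15]
After 'push 7': [-15, -15, 7]
After 'dup': [-15, -15, 7, 7]
After 'gt': [-15, -15, 0]
After 'neg': [-15, -15, 0]
After 'neg': [-15, -15, 0]
After 'neg': [-15, -15, 0]
After 'dup': [-15, -15, 0, 0]
After 'sub': [-15, -15, 0]

Answer: [-15, -15, 0]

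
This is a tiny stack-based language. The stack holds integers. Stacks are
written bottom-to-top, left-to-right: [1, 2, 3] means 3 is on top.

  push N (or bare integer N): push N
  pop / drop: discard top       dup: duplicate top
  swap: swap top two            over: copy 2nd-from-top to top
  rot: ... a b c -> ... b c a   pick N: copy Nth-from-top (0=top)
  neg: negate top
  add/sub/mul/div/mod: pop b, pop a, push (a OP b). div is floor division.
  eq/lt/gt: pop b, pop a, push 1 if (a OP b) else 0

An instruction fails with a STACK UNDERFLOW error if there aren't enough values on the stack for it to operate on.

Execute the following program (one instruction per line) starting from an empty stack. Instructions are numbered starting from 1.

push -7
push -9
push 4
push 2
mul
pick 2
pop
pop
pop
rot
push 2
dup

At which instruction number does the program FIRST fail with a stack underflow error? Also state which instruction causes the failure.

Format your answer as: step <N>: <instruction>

Answer: step 10: rot

Derivation:
Step 1 ('push -7'): stack = [-7], depth = 1
Step 2 ('push -9'): stack = [-7, -9], depth = 2
Step 3 ('push 4'): stack = [-7, -9, 4], depth = 3
Step 4 ('push 2'): stack = [-7, -9, 4, 2], depth = 4
Step 5 ('mul'): stack = [-7, -9, 8], depth = 3
Step 6 ('pick 2'): stack = [-7, -9, 8, -7], depth = 4
Step 7 ('pop'): stack = [-7, -9, 8], depth = 3
Step 8 ('pop'): stack = [-7, -9], depth = 2
Step 9 ('pop'): stack = [-7], depth = 1
Step 10 ('rot'): needs 3 value(s) but depth is 1 — STACK UNDERFLOW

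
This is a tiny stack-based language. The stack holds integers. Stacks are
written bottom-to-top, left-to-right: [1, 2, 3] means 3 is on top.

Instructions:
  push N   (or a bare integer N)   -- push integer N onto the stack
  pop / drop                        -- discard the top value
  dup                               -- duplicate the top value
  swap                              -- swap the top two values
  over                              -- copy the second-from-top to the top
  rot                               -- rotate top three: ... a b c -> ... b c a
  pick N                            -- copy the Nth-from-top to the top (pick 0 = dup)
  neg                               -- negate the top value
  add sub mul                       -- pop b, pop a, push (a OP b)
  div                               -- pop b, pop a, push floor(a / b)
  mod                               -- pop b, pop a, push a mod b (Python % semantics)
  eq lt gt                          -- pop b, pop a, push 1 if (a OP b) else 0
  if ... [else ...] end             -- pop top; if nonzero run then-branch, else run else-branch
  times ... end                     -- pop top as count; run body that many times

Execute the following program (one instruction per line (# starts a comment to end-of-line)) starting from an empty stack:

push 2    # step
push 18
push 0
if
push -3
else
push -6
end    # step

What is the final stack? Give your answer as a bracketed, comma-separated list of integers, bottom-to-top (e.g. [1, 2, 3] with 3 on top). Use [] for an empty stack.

Answer: [2, 18, -6]

Derivation:
After 'push 2': [2]
After 'push 18': [2, 18]
After 'push 0': [2, 18, 0]
After 'if': [2, 18]
After 'push -6': [2, 18, -6]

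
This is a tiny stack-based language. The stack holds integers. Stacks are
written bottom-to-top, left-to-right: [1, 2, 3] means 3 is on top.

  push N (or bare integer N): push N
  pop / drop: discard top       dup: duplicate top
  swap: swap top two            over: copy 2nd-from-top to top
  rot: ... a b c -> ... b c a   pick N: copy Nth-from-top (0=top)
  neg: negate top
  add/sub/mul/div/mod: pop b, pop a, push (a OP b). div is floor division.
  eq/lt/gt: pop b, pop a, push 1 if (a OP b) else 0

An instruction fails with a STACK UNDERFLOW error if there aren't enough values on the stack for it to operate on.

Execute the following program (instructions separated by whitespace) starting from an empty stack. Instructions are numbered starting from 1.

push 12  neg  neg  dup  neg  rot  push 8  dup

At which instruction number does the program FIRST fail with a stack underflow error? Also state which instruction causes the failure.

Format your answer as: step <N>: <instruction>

Step 1 ('push 12'): stack = [12], depth = 1
Step 2 ('neg'): stack = [-12], depth = 1
Step 3 ('neg'): stack = [12], depth = 1
Step 4 ('dup'): stack = [12, 12], depth = 2
Step 5 ('neg'): stack = [12, -12], depth = 2
Step 6 ('rot'): needs 3 value(s) but depth is 2 — STACK UNDERFLOW

Answer: step 6: rot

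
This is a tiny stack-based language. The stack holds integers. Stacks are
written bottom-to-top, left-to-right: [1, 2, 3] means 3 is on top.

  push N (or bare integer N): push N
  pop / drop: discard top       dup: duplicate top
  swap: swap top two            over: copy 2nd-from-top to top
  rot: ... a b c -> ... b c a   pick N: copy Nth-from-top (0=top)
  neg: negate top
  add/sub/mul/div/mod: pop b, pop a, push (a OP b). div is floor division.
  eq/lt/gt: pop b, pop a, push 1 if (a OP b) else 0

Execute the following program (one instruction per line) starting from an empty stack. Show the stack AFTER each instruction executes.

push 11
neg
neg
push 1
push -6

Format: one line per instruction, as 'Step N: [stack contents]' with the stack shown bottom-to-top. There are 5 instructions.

Step 1: [11]
Step 2: [-11]
Step 3: [11]
Step 4: [11, 1]
Step 5: [11, 1, -6]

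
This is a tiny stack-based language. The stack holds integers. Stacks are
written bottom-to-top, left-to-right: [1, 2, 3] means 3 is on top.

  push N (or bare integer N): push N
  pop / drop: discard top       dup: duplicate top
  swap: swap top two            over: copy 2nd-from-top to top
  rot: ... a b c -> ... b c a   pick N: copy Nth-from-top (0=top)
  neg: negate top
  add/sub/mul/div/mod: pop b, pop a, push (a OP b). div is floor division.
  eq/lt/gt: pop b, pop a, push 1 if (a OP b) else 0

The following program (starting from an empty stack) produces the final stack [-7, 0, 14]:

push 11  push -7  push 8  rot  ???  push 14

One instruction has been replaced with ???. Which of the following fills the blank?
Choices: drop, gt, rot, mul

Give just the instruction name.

Answer: gt

Derivation:
Stack before ???: [-7, 8, 11]
Stack after ???:  [-7, 0]
Checking each choice:
  drop: produces [-7, 8, 14]
  gt: MATCH
  rot: produces [8, 11, -7, 14]
  mul: produces [-7, 88, 14]


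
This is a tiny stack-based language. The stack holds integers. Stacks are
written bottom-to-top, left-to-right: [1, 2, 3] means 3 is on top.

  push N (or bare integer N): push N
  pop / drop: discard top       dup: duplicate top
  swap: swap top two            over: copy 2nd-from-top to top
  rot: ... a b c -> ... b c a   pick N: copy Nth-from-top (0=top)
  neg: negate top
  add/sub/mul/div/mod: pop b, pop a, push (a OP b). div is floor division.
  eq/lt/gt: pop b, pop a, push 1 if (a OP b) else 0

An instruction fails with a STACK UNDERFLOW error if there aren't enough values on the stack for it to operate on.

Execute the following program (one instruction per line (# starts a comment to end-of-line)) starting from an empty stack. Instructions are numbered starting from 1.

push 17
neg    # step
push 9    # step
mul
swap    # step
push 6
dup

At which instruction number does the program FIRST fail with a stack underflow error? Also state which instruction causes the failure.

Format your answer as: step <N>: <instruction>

Answer: step 5: swap

Derivation:
Step 1 ('push 17'): stack = [17], depth = 1
Step 2 ('neg'): stack = [-17], depth = 1
Step 3 ('push 9'): stack = [-17, 9], depth = 2
Step 4 ('mul'): stack = [-153], depth = 1
Step 5 ('swap'): needs 2 value(s) but depth is 1 — STACK UNDERFLOW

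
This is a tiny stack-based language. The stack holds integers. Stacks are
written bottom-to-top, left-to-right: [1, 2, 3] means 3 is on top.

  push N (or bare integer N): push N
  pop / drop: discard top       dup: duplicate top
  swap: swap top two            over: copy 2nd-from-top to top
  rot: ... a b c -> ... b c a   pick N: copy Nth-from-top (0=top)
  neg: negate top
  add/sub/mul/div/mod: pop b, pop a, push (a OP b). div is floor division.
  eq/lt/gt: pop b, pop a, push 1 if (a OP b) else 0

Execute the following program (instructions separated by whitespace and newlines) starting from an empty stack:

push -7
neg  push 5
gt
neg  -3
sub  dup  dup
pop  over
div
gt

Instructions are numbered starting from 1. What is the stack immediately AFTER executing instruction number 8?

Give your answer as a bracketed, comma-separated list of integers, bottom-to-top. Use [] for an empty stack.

Step 1 ('push -7'): [-7]
Step 2 ('neg'): [7]
Step 3 ('push 5'): [7, 5]
Step 4 ('gt'): [1]
Step 5 ('neg'): [-1]
Step 6 ('-3'): [-1, -3]
Step 7 ('sub'): [2]
Step 8 ('dup'): [2, 2]

Answer: [2, 2]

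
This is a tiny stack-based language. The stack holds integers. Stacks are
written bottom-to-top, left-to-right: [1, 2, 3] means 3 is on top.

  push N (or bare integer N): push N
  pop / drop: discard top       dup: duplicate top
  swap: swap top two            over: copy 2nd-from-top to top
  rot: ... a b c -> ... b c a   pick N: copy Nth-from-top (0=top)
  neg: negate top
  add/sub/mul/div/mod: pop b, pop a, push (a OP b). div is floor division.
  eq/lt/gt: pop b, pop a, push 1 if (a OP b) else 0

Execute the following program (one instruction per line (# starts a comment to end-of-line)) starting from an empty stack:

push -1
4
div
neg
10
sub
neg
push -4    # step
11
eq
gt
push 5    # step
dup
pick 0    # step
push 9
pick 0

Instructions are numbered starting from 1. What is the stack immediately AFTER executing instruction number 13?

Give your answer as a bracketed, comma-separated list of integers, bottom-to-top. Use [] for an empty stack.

Answer: [1, 5, 5]

Derivation:
Step 1 ('push -1'): [-1]
Step 2 ('4'): [-1, 4]
Step 3 ('div'): [-1]
Step 4 ('neg'): [1]
Step 5 ('10'): [1, 10]
Step 6 ('sub'): [-9]
Step 7 ('neg'): [9]
Step 8 ('push -4'): [9, -4]
Step 9 ('11'): [9, -4, 11]
Step 10 ('eq'): [9, 0]
Step 11 ('gt'): [1]
Step 12 ('push 5'): [1, 5]
Step 13 ('dup'): [1, 5, 5]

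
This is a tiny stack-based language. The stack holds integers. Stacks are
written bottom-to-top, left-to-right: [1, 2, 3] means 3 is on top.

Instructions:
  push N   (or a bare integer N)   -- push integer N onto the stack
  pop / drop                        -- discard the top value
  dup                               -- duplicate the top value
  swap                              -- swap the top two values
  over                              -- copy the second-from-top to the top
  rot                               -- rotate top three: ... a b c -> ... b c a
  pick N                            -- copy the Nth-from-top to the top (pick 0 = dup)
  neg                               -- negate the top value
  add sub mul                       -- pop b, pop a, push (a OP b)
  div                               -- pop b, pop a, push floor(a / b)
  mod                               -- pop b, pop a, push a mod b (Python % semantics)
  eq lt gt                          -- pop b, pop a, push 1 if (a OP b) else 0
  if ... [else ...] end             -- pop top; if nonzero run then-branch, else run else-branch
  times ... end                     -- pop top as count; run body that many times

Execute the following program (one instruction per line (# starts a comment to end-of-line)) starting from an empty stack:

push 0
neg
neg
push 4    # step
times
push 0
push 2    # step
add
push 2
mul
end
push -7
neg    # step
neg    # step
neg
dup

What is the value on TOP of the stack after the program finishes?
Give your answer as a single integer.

After 'push 0': [0]
After 'neg': [0]
After 'neg': [0]
After 'push 4': [0, 4]
After 'times': [0]
After 'push 0': [0, 0]
After 'push 2': [0, 0, 2]
After 'add': [0, 2]
After 'push 2': [0, 2, 2]
After 'mul': [0, 4]
  ...
After 'push 0': [0, 4, 4, 4, 0]
After 'push 2': [0, 4, 4, 4, 0, 2]
After 'add': [0, 4, 4, 4, 2]
After 'push 2': [0, 4, 4, 4, 2, 2]
After 'mul': [0, 4, 4, 4, 4]
After 'push -7': [0, 4, 4, 4, 4, -7]
After 'neg': [0, 4, 4, 4, 4, 7]
After 'neg': [0, 4, 4, 4, 4, -7]
After 'neg': [0, 4, 4, 4, 4, 7]
After 'dup': [0, 4, 4, 4, 4, 7, 7]

Answer: 7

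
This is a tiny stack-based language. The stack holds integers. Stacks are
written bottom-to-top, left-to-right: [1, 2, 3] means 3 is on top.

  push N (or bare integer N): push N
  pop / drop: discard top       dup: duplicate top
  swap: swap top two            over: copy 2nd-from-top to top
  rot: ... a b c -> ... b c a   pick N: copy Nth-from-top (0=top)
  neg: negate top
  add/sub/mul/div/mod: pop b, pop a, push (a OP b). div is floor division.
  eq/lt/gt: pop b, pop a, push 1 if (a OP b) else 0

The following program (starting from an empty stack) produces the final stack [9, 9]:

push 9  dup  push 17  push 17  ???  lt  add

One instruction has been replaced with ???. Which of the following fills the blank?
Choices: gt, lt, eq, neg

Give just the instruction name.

Stack before ???: [9, 9, 17, 17]
Stack after ???:  [9, 9, 17, -17]
Checking each choice:
  gt: produces [9]
  lt: produces [9]
  eq: produces [9]
  neg: MATCH


Answer: neg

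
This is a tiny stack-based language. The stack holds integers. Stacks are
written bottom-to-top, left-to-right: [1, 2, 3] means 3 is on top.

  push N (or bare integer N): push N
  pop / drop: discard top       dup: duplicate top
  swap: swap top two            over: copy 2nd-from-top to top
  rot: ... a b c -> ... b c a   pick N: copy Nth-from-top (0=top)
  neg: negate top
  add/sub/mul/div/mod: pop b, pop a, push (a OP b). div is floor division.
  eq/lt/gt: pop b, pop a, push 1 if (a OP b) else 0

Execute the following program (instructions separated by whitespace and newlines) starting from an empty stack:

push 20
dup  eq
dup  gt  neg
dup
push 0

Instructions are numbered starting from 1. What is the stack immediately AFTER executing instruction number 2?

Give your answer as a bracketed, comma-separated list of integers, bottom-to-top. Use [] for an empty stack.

Answer: [20, 20]

Derivation:
Step 1 ('push 20'): [20]
Step 2 ('dup'): [20, 20]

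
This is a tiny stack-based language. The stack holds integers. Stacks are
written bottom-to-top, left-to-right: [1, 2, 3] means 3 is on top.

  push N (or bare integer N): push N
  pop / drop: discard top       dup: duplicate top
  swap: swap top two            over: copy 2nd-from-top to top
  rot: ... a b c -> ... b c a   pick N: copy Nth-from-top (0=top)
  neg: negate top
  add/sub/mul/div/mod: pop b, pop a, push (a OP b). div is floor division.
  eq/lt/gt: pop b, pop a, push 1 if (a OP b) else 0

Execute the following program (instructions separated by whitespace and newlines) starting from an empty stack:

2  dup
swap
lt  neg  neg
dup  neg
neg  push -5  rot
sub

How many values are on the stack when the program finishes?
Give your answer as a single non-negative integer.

Answer: 2

Derivation:
After 'push 2': stack = [2] (depth 1)
After 'dup': stack = [2, 2] (depth 2)
After 'swap': stack = [2, 2] (depth 2)
After 'lt': stack = [0] (depth 1)
After 'neg': stack = [0] (depth 1)
After 'neg': stack = [0] (depth 1)
After 'dup': stack = [0, 0] (depth 2)
After 'neg': stack = [0, 0] (depth 2)
After 'neg': stack = [0, 0] (depth 2)
After 'push -5': stack = [0, 0, -5] (depth 3)
After 'rot': stack = [0, -5, 0] (depth 3)
After 'sub': stack = [0, -5] (depth 2)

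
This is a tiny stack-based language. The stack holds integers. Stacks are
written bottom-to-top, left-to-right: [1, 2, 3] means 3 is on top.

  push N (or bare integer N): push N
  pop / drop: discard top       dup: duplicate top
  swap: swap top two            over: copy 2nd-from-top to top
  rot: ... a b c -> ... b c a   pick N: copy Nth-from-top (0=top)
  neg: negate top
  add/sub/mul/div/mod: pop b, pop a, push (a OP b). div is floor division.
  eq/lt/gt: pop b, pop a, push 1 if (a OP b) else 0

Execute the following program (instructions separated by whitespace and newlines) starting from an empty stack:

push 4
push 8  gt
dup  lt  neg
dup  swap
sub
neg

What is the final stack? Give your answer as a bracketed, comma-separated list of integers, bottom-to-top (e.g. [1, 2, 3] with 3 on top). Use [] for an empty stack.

After 'push 4': [4]
After 'push 8': [4, 8]
After 'gt': [0]
After 'dup': [0, 0]
After 'lt': [0]
After 'neg': [0]
After 'dup': [0, 0]
After 'swap': [0, 0]
After 'sub': [0]
After 'neg': [0]

Answer: [0]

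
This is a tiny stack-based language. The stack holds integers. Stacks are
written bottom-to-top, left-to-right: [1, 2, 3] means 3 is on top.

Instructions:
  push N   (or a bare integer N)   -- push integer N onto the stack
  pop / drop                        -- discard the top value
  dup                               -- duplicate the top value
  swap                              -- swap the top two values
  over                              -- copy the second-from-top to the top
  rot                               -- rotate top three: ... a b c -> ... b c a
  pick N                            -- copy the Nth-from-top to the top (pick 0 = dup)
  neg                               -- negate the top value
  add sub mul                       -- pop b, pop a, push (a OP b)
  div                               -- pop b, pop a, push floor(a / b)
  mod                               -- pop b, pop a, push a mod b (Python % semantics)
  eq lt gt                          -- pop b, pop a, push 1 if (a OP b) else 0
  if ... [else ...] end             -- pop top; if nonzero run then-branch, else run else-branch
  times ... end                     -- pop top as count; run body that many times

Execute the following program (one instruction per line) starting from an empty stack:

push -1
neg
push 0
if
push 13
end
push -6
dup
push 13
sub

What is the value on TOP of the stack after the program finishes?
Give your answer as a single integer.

After 'push -1': [-1]
After 'neg': [1]
After 'push 0': [1, 0]
After 'if': [1]
After 'push -6': [1, -6]
After 'dup': [1, -6, -6]
After 'push 13': [1, -6, -6, 13]
After 'sub': [1, -6, -19]

Answer: -19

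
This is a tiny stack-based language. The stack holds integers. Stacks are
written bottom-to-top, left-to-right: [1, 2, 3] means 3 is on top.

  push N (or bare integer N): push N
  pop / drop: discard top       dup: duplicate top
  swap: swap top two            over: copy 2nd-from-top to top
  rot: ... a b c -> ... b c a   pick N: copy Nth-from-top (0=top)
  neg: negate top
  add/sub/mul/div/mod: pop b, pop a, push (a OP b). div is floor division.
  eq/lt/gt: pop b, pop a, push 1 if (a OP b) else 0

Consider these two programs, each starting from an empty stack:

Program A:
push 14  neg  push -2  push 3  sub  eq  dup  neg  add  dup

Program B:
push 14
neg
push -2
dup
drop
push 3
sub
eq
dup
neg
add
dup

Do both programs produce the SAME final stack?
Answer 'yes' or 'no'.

Answer: yes

Derivation:
Program A trace:
  After 'push 14': [14]
  After 'neg': [-14]
  After 'push -2': [-14, -2]
  After 'push 3': [-14, -2, 3]
  After 'sub': [-14, -5]
  After 'eq': [0]
  After 'dup': [0, 0]
  After 'neg': [0, 0]
  After 'add': [0]
  After 'dup': [0, 0]
Program A final stack: [0, 0]

Program B trace:
  After 'push 14': [14]
  After 'neg': [-14]
  After 'push -2': [-14, -2]
  After 'dup': [-14, -2, -2]
  After 'drop': [-14, -2]
  After 'push 3': [-14, -2, 3]
  After 'sub': [-14, -5]
  After 'eq': [0]
  After 'dup': [0, 0]
  After 'neg': [0, 0]
  After 'add': [0]
  After 'dup': [0, 0]
Program B final stack: [0, 0]
Same: yes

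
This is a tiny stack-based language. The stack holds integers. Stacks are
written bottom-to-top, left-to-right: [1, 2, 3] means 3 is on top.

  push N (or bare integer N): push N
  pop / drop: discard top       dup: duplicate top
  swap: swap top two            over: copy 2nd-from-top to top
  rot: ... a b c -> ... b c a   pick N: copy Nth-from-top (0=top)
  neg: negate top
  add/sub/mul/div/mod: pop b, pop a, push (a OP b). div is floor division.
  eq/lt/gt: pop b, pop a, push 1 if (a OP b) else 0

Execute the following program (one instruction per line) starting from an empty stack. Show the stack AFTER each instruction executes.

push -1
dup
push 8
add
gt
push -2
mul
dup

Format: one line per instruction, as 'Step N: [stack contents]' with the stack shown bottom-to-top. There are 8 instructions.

Step 1: [-1]
Step 2: [-1, -1]
Step 3: [-1, -1, 8]
Step 4: [-1, 7]
Step 5: [0]
Step 6: [0, -2]
Step 7: [0]
Step 8: [0, 0]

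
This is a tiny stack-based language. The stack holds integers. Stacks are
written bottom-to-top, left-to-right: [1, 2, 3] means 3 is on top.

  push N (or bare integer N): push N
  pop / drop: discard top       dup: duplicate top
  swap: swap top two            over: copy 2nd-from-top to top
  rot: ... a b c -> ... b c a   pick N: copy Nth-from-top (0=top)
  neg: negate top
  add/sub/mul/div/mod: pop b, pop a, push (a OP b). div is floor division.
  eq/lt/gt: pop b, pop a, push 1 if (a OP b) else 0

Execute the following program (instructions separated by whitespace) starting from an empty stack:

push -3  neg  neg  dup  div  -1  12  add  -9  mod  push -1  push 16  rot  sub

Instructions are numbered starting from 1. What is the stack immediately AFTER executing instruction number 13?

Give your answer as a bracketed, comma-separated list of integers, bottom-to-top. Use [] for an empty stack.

Step 1 ('push -3'): [-3]
Step 2 ('neg'): [3]
Step 3 ('neg'): [-3]
Step 4 ('dup'): [-3, -3]
Step 5 ('div'): [1]
Step 6 ('-1'): [1, -1]
Step 7 ('12'): [1, -1, 12]
Step 8 ('add'): [1, 11]
Step 9 ('-9'): [1, 11, -9]
Step 10 ('mod'): [1, -7]
Step 11 ('push -1'): [1, -7, -1]
Step 12 ('push 16'): [1, -7, -1, 16]
Step 13 ('rot'): [1, -1, 16, -7]

Answer: [1, -1, 16, -7]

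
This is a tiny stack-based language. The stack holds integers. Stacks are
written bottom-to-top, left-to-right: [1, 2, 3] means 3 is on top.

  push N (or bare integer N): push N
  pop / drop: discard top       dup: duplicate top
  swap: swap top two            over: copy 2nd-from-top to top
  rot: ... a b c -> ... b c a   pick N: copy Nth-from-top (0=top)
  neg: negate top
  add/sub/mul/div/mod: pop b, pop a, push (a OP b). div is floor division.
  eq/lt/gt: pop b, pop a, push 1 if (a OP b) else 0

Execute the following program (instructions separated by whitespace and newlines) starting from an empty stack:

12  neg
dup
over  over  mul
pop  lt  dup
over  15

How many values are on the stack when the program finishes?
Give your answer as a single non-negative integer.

After 'push 12': stack = [12] (depth 1)
After 'neg': stack = [-12] (depth 1)
After 'dup': stack = [-12, -12] (depth 2)
After 'over': stack = [-12, -12, -12] (depth 3)
After 'over': stack = [-12, -12, -12, -12] (depth 4)
After 'mul': stack = [-12, -12, 144] (depth 3)
After 'pop': stack = [-12, -12] (depth 2)
After 'lt': stack = [0] (depth 1)
After 'dup': stack = [0, 0] (depth 2)
After 'over': stack = [0, 0, 0] (depth 3)
After 'push 15': stack = [0, 0, 0, 15] (depth 4)

Answer: 4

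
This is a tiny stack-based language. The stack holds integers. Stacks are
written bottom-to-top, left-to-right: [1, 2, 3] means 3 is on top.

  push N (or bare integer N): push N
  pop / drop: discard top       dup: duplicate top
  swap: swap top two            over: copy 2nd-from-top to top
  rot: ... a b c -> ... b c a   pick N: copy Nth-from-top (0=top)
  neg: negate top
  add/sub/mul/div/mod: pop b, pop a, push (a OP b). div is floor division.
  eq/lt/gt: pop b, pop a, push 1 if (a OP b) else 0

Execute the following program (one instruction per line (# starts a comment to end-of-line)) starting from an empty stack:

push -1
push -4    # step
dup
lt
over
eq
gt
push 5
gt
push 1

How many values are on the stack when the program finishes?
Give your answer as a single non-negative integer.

After 'push -1': stack = [-1] (depth 1)
After 'push -4': stack = [-1, -4] (depth 2)
After 'dup': stack = [-1, -4, -4] (depth 3)
After 'lt': stack = [-1, 0] (depth 2)
After 'over': stack = [-1, 0, -1] (depth 3)
After 'eq': stack = [-1, 0] (depth 2)
After 'gt': stack = [0] (depth 1)
After 'push 5': stack = [0, 5] (depth 2)
After 'gt': stack = [0] (depth 1)
After 'push 1': stack = [0, 1] (depth 2)

Answer: 2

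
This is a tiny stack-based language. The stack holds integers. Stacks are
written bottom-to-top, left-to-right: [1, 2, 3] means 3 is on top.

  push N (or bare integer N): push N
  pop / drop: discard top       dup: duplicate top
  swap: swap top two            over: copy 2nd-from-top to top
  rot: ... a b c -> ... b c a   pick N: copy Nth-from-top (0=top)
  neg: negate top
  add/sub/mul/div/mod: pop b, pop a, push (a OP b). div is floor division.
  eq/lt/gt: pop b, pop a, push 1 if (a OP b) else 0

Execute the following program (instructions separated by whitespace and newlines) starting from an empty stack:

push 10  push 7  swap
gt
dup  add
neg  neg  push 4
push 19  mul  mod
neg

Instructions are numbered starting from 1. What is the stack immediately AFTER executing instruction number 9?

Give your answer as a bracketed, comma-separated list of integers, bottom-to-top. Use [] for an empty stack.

Answer: [0, 4]

Derivation:
Step 1 ('push 10'): [10]
Step 2 ('push 7'): [10, 7]
Step 3 ('swap'): [7, 10]
Step 4 ('gt'): [0]
Step 5 ('dup'): [0, 0]
Step 6 ('add'): [0]
Step 7 ('neg'): [0]
Step 8 ('neg'): [0]
Step 9 ('push 4'): [0, 4]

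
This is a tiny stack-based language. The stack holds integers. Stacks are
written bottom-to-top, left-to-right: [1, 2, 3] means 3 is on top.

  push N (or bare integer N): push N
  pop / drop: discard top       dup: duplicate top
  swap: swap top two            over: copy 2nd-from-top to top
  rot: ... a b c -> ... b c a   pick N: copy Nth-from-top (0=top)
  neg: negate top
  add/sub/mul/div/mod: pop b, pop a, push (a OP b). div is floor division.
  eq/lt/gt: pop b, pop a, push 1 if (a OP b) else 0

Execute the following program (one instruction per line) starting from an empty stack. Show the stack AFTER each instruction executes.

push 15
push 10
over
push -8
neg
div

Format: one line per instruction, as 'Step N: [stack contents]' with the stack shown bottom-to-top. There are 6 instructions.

Step 1: [15]
Step 2: [15, 10]
Step 3: [15, 10, 15]
Step 4: [15, 10, 15, -8]
Step 5: [15, 10, 15, 8]
Step 6: [15, 10, 1]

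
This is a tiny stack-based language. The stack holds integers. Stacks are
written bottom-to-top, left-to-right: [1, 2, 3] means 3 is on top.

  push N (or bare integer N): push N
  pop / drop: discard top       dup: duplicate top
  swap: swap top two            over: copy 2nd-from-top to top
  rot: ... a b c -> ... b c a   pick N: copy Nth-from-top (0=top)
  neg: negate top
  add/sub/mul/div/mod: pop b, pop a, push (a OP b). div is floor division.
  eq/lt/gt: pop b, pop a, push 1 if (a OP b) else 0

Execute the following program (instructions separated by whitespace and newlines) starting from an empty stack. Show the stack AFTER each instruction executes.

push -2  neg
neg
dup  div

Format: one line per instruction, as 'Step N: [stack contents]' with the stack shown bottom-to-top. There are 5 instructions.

Step 1: [-2]
Step 2: [2]
Step 3: [-2]
Step 4: [-2, -2]
Step 5: [1]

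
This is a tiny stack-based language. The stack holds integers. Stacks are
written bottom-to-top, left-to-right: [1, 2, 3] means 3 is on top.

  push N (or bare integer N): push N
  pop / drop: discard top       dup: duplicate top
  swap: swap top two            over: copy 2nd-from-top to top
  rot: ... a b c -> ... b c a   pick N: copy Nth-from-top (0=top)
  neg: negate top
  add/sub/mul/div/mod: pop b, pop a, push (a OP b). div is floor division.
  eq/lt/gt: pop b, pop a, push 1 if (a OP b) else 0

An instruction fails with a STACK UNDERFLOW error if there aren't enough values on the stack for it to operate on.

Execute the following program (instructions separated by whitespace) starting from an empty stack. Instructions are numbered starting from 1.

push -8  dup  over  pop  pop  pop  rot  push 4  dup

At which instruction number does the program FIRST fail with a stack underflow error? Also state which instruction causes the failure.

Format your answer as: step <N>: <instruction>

Step 1 ('push -8'): stack = [-8], depth = 1
Step 2 ('dup'): stack = [-8, -8], depth = 2
Step 3 ('over'): stack = [-8, -8, -8], depth = 3
Step 4 ('pop'): stack = [-8, -8], depth = 2
Step 5 ('pop'): stack = [-8], depth = 1
Step 6 ('pop'): stack = [], depth = 0
Step 7 ('rot'): needs 3 value(s) but depth is 0 — STACK UNDERFLOW

Answer: step 7: rot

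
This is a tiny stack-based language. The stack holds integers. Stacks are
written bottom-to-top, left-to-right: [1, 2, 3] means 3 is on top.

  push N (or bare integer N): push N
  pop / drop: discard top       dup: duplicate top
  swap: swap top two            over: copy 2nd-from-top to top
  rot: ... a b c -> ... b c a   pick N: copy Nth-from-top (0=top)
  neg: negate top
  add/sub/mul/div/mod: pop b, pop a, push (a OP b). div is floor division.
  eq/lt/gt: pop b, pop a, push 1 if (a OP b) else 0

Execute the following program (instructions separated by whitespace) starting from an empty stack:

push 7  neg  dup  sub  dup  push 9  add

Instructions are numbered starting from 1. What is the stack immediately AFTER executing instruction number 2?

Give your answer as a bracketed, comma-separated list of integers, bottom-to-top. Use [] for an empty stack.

Step 1 ('push 7'): [7]
Step 2 ('neg'): [-7]

Answer: [-7]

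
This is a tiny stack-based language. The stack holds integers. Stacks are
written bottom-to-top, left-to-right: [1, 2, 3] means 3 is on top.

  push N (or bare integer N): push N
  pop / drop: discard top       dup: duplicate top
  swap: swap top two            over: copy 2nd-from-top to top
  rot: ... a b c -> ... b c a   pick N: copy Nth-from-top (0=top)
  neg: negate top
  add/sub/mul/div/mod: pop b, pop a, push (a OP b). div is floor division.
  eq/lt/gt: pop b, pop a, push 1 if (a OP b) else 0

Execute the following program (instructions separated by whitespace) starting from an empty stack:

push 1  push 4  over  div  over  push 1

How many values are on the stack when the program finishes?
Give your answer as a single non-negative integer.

After 'push 1': stack = [1] (depth 1)
After 'push 4': stack = [1, 4] (depth 2)
After 'over': stack = [1, 4, 1] (depth 3)
After 'div': stack = [1, 4] (depth 2)
After 'over': stack = [1, 4, 1] (depth 3)
After 'push 1': stack = [1, 4, 1, 1] (depth 4)

Answer: 4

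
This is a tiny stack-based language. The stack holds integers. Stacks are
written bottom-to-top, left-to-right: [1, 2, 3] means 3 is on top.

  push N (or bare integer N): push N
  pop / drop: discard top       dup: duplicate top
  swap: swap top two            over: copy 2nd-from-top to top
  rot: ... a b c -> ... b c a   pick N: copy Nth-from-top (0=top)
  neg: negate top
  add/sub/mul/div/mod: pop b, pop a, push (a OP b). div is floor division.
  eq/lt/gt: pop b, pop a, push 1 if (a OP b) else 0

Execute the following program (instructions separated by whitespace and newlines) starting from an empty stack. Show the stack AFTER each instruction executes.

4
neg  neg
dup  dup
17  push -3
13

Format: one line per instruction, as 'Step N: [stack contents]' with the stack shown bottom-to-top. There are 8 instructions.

Step 1: [4]
Step 2: [-4]
Step 3: [4]
Step 4: [4, 4]
Step 5: [4, 4, 4]
Step 6: [4, 4, 4, 17]
Step 7: [4, 4, 4, 17, -3]
Step 8: [4, 4, 4, 17, -3, 13]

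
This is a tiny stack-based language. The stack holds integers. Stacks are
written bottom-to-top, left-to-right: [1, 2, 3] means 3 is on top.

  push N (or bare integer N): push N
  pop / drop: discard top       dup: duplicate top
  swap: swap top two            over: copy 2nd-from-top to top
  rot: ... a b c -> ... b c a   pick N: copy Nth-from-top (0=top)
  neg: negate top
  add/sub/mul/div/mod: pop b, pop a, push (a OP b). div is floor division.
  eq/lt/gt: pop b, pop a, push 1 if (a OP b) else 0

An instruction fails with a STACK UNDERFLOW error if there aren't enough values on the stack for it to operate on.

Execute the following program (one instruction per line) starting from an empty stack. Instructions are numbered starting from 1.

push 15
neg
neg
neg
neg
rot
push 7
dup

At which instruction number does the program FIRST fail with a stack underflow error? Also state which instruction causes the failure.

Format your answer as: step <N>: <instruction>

Answer: step 6: rot

Derivation:
Step 1 ('push 15'): stack = [15], depth = 1
Step 2 ('neg'): stack = [-15], depth = 1
Step 3 ('neg'): stack = [15], depth = 1
Step 4 ('neg'): stack = [-15], depth = 1
Step 5 ('neg'): stack = [15], depth = 1
Step 6 ('rot'): needs 3 value(s) but depth is 1 — STACK UNDERFLOW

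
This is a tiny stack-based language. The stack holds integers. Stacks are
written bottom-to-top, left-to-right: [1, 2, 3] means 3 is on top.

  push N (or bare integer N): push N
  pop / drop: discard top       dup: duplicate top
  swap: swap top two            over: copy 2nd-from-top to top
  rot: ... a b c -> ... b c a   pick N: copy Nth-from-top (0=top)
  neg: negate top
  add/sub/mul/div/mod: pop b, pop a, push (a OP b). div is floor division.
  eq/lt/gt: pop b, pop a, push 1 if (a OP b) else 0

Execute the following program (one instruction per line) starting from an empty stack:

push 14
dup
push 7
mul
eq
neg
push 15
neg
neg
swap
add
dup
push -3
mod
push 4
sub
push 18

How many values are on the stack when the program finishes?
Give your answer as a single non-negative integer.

After 'push 14': stack = [14] (depth 1)
After 'dup': stack = [14, 14] (depth 2)
After 'push 7': stack = [14, 14, 7] (depth 3)
After 'mul': stack = [14, 98] (depth 2)
After 'eq': stack = [0] (depth 1)
After 'neg': stack = [0] (depth 1)
After 'push 15': stack = [0, 15] (depth 2)
After 'neg': stack = [0, -15] (depth 2)
After 'neg': stack = [0, 15] (depth 2)
After 'swap': stack = [15, 0] (depth 2)
After 'add': stack = [15] (depth 1)
After 'dup': stack = [15, 15] (depth 2)
After 'push -3': stack = [15, 15, -3] (depth 3)
After 'mod': stack = [15, 0] (depth 2)
After 'push 4': stack = [15, 0, 4] (depth 3)
After 'sub': stack = [15, -4] (depth 2)
After 'push 18': stack = [15, -4, 18] (depth 3)

Answer: 3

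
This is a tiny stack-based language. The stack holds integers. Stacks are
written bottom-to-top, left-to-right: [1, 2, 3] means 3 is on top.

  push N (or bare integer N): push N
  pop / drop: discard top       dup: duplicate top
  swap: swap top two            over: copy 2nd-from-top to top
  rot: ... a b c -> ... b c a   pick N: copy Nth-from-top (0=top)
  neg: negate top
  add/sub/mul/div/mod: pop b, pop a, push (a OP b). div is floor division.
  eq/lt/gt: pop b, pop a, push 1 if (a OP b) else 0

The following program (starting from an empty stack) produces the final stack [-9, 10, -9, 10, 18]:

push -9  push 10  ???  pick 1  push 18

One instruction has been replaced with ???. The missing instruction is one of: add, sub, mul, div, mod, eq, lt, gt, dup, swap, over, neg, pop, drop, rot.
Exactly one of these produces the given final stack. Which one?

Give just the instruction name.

Stack before ???: [-9, 10]
Stack after ???:  [-9, 10, -9]
The instruction that transforms [-9, 10] -> [-9, 10, -9] is: over

Answer: over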